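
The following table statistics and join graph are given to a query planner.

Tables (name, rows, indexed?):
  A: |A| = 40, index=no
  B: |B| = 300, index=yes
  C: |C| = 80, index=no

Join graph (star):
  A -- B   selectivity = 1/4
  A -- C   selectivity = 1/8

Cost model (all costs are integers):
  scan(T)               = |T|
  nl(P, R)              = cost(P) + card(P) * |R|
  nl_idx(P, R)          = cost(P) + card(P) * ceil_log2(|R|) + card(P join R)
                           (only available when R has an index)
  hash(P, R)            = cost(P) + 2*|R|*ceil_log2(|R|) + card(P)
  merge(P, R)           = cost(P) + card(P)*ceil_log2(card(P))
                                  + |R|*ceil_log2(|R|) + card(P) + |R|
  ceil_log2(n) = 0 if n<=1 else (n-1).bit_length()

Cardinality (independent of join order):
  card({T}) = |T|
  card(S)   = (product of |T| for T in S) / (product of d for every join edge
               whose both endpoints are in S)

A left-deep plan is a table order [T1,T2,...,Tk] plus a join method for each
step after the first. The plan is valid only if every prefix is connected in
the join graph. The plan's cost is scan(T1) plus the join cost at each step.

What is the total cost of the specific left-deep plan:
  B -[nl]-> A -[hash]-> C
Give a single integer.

16420

step 1: scan B: cost=300, card=300
step 2: join A via nl
    card(P join A) = 300*40/(4) = 3000
    cost = 300 + 300*40 = 12300
step 3: join C via hash
    card(P join C) = 3000*80/(8) = 30000
    cost = 12300 + 2*80*7 + 3000 = 16420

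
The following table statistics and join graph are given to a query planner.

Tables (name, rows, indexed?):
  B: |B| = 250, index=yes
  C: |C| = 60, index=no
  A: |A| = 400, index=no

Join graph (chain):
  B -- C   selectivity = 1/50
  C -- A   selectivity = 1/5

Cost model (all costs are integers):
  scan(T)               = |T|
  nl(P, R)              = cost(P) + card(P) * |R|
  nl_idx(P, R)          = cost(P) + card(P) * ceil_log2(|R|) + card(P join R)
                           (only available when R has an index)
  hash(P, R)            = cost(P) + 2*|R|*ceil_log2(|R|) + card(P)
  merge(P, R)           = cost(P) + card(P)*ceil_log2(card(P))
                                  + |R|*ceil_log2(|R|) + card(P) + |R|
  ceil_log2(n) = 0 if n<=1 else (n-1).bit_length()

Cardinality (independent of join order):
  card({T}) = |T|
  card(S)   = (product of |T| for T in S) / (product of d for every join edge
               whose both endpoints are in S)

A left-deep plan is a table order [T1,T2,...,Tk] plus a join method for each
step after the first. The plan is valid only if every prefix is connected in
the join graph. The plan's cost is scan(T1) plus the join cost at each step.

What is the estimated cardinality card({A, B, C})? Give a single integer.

Tables in S: A(400), B(250), C(60)
Edges inside S: B-C(d=50), C-A(d=5)
numerator = 400 * 250 * 60 = 6000000
denominator = 50 * 5 = 250
card(S) = 6000000 / 250 = 24000

24000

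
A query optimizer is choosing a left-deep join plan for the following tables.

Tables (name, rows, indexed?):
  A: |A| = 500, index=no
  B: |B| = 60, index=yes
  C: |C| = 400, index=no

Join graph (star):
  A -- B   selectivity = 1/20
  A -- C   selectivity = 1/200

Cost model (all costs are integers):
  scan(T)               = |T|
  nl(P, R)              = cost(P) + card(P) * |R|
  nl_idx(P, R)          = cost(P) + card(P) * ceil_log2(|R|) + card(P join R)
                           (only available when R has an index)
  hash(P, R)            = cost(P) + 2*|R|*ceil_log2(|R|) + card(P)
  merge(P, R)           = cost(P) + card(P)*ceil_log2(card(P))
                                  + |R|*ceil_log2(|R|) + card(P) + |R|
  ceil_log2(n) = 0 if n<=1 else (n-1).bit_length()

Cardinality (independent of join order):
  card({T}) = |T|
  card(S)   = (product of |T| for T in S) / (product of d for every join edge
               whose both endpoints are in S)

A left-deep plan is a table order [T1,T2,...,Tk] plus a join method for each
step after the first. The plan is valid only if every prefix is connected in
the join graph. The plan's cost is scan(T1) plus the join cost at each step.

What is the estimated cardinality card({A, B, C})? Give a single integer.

Tables in S: A(500), B(60), C(400)
Edges inside S: A-B(d=20), A-C(d=200)
numerator = 500 * 60 * 400 = 12000000
denominator = 20 * 200 = 4000
card(S) = 12000000 / 4000 = 3000

3000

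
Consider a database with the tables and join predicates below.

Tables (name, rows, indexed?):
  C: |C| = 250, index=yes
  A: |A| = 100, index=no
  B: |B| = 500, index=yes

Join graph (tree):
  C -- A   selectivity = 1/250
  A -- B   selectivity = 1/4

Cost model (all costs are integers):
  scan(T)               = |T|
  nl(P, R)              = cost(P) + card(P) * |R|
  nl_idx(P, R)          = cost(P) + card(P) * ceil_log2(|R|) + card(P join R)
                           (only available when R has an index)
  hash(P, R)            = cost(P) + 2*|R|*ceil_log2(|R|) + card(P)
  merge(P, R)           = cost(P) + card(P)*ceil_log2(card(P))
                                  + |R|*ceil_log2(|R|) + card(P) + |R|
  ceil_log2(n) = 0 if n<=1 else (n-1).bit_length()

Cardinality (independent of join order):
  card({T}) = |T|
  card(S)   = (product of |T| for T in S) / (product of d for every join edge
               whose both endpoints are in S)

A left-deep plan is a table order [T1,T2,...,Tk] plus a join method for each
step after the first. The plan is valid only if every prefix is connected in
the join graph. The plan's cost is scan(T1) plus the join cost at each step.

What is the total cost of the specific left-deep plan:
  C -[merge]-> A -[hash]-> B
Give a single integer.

step 1: scan C: cost=250, card=250
step 2: join A via merge
    card(P join A) = 250*100/(250) = 100
    cost = 250 + 250*8 + 100*7 + 250 + 100 = 3300
step 3: join B via hash
    card(P join B) = 100*500/(4) = 12500
    cost = 3300 + 2*500*9 + 100 = 12400

12400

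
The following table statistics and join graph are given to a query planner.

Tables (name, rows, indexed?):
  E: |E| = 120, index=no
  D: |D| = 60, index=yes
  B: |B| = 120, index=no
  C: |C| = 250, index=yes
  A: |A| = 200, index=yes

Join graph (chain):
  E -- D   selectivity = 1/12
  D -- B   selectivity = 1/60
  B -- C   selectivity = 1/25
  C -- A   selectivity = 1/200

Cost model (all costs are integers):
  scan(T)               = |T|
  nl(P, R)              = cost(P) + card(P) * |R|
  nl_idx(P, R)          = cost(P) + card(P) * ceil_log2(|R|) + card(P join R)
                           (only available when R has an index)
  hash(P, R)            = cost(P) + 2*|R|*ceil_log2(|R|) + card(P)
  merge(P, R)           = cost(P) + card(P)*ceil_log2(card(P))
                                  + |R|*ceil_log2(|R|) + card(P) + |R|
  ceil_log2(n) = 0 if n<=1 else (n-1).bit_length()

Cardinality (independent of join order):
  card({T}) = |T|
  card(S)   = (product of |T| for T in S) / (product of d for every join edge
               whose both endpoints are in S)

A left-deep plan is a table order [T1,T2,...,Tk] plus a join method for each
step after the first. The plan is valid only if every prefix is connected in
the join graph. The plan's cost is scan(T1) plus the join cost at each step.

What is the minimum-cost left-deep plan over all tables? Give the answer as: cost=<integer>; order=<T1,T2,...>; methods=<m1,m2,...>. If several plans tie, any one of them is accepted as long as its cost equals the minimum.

cost=8780; order=A,C,B,D,E; methods=nl_idx,hash,hash,hash

Selinger DP (subsets sized 1..n):
  {E}: scan cost=120, card=120
  {D}: scan cost=60, card=60
  {B}: scan cost=120, card=120
  {C}: scan cost=250, card=250
  {A}: scan cost=200, card=200
  {DE}: card=600; try (D,hash)→960, (E,merge)→1440, (D,nl_idx)→1440, (D,merge)→1500, (E,hash)→1800, (E,nl)→7260 …(+1); best=960 via (D,hash)
  {BD}: card=120; try (D,hash)→960, (D,nl_idx)→960, (B,merge)→1440, (D,merge)→1500, (B,hash)→1800, (B,nl)→7260 …(+1); best=960 via (D,hash)
  {BC}: card=1200; try (B,hash)→2180, (C,nl_idx)→2280, (C,merge)→3330, (B,merge)→3460, (C,hash)→4240, (C,nl)→30120 …(+1); best=2180 via (B,hash)
  {AC}: card=250; try (C,nl_idx)→2050, (A,nl_idx)→2500, (A,hash)→3700, (C,merge)→4250, (A,merge)→4300, (C,hash)→4400 …(+2); best=2050 via (C,nl_idx)
  {BDE}: card=1200; try (E,hash)→2760, (E,merge)→2880, (B,hash)→3240, (B,merge)→8520, (E,nl)→15360, (B,nl)→72960; best=2760 via (E,hash)
  {BCD}: card=1200; try (C,nl_idx)→3120, (D,hash)→4100, (C,merge)→4170, (C,hash)→5080, (D,nl_idx)→10580, (D,merge)→17000 …(+2); best=3120 via (C,nl_idx)
  {ABC}: card=1200; try (B,hash)→3980, (B,merge)→5260, (A,hash)→6580, (A,nl_idx)→12980, (A,merge)→18380, (B,nl)→32050 …(+1); best=3980 via (B,hash)
  {BCDE}: card=12000; try (E,hash)→6000, (C,hash)→7960, (E,merge)→18480, (C,merge)→19410, (C,nl_idx)→24360, (E,nl)→147120 …(+1); best=6000 via (E,hash)
  {ABCD}: card=1200; try (D,hash)→5900, (A,hash)→7520, (D,nl_idx)→12380, (A,nl_idx)→13920, (D,merge)→18800, (A,merge)→19320 …(+2); best=5900 via (D,hash)
  {ABCDE}: card=12000; try (E,hash)→8780, (A,hash)→21200, (E,merge)→21260, (A,nl_idx)→114000, (E,nl)→149900, (A,merge)→187800 …(+1); best=8780 via (E,hash)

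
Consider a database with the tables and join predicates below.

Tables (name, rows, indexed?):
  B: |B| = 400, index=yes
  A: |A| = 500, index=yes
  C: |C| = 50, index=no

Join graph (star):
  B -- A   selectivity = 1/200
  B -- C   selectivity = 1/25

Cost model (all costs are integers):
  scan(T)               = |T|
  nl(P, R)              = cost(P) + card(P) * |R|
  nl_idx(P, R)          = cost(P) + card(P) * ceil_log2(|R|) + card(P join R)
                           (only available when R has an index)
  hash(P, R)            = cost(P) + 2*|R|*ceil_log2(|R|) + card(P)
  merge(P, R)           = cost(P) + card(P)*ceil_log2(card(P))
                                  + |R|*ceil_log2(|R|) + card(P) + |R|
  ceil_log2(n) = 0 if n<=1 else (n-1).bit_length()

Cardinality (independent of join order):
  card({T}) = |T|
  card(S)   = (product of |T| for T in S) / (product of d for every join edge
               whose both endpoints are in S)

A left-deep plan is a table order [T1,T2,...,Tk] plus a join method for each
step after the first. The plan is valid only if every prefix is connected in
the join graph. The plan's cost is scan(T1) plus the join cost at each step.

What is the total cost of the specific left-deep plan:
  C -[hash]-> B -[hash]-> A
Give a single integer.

step 1: scan C: cost=50, card=50
step 2: join B via hash
    card(P join B) = 50*400/(25) = 800
    cost = 50 + 2*400*9 + 50 = 7300
step 3: join A via hash
    card(P join A) = 800*500/(200) = 2000
    cost = 7300 + 2*500*9 + 800 = 17100

17100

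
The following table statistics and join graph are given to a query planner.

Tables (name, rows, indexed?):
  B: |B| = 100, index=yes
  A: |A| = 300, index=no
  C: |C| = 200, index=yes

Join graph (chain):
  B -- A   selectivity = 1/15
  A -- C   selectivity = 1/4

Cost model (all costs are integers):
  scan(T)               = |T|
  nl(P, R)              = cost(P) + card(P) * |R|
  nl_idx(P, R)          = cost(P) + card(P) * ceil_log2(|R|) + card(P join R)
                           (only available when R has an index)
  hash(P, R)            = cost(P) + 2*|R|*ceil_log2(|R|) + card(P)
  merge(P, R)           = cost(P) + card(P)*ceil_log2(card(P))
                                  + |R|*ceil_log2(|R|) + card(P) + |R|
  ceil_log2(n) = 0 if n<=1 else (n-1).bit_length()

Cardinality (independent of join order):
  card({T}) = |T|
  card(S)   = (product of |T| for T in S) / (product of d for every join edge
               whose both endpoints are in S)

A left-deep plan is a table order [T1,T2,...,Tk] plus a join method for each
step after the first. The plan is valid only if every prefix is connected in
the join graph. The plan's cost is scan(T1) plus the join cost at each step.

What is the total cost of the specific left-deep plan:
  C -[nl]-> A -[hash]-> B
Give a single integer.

step 1: scan C: cost=200, card=200
step 2: join A via nl
    card(P join A) = 200*300/(4) = 15000
    cost = 200 + 200*300 = 60200
step 3: join B via hash
    card(P join B) = 15000*100/(15) = 100000
    cost = 60200 + 2*100*7 + 15000 = 76600

76600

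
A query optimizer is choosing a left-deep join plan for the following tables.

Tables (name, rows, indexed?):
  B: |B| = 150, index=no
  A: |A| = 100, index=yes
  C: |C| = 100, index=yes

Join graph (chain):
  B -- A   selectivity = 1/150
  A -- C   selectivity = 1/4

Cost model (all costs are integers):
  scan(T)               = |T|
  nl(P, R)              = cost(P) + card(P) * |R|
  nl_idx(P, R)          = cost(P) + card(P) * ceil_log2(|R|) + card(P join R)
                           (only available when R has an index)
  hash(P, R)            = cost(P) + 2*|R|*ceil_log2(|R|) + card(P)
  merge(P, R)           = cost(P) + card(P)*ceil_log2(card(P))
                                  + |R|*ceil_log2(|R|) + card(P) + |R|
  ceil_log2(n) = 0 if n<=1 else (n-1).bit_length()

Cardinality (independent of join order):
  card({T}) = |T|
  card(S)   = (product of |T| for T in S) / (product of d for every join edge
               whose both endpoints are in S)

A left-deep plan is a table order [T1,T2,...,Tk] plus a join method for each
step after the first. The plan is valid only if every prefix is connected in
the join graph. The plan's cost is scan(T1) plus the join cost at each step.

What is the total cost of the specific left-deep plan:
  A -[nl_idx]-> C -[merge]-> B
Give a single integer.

step 1: scan A: cost=100, card=100
step 2: join C via nl_idx
    card(P join C) = 100*100/(4) = 2500
    cost = 100 + 100*7 + 2500 = 3300
step 3: join B via merge
    card(P join B) = 2500*150/(150) = 2500
    cost = 3300 + 2500*12 + 150*8 + 2500 + 150 = 37150

37150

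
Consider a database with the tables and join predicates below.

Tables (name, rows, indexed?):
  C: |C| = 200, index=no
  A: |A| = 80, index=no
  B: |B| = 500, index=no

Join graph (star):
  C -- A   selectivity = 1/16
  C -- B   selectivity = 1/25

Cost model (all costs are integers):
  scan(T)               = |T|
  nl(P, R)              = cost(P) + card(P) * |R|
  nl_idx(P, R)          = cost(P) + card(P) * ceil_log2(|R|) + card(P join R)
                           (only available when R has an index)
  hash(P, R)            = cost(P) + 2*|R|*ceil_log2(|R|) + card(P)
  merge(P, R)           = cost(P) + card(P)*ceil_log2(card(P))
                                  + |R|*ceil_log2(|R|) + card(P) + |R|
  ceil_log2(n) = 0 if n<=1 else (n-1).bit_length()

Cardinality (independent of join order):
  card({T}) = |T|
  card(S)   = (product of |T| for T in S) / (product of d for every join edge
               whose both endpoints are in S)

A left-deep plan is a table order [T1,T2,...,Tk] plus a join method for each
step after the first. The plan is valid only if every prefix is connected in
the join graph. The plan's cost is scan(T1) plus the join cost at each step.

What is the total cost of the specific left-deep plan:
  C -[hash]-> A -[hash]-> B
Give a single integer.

step 1: scan C: cost=200, card=200
step 2: join A via hash
    card(P join A) = 200*80/(16) = 1000
    cost = 200 + 2*80*7 + 200 = 1520
step 3: join B via hash
    card(P join B) = 1000*500/(25) = 20000
    cost = 1520 + 2*500*9 + 1000 = 11520

11520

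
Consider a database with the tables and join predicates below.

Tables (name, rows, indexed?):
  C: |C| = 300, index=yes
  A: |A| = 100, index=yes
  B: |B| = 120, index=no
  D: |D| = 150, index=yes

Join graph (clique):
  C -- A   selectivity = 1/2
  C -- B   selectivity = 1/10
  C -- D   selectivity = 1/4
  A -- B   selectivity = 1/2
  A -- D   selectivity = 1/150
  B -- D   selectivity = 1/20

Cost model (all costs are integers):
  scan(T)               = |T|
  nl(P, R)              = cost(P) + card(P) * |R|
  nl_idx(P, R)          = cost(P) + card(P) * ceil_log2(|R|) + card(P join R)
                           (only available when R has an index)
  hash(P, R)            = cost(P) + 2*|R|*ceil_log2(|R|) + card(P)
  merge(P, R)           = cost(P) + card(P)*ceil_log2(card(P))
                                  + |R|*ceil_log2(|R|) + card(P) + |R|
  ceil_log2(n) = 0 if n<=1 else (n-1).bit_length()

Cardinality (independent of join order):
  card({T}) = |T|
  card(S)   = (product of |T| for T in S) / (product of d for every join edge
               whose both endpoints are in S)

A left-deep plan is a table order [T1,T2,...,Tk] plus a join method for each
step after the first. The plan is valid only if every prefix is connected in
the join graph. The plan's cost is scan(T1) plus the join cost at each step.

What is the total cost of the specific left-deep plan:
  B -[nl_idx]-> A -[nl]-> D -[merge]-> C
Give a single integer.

step 1: scan B: cost=120, card=120
step 2: join A via nl_idx
    card(P join A) = 120*100/(2) = 6000
    cost = 120 + 120*7 + 6000 = 6960
step 3: join D via nl
    card(P join D) = 6000*150/(150*20) = 300
    cost = 6960 + 6000*150 = 906960
step 4: join C via merge
    card(P join C) = 300*300/(2*10*4) = 1125
    cost = 906960 + 300*9 + 300*9 + 300 + 300 = 912960

912960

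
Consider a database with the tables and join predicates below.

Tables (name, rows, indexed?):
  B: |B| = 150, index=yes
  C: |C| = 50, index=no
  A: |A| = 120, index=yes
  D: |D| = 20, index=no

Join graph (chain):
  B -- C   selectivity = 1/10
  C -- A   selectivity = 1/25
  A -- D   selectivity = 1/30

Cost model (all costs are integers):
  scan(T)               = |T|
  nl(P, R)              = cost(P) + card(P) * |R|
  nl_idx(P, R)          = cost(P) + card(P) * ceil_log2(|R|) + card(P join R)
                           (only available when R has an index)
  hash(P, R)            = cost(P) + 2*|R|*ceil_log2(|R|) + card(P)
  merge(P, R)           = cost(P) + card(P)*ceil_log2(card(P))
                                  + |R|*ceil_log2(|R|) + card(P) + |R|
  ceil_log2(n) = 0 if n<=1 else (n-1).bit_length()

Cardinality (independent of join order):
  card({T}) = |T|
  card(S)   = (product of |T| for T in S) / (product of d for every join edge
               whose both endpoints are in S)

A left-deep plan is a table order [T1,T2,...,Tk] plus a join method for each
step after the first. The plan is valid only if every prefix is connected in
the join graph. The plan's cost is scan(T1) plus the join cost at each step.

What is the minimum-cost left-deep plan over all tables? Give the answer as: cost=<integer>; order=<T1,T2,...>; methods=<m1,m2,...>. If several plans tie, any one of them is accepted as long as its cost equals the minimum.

Selinger DP (subsets sized 1..n):
  {B}: scan cost=150, card=150
  {C}: scan cost=50, card=50
  {A}: scan cost=120, card=120
  {D}: scan cost=20, card=20
  {BC}: card=750; try (C,hash)→900, (B,nl_idx)→1200, (B,merge)→1750, (C,merge)→1850, (B,hash)→2500, (B,nl)→7550 …(+1); best=900 via (C,hash)
  {AC}: card=240; try (A,nl_idx)→640, (C,hash)→840, (A,merge)→1360, (C,merge)→1430, (A,hash)→1780, (A,nl)→6050 …(+1); best=640 via (A,nl_idx)
  {AD}: card=80; try (A,nl_idx)→240, (D,hash)→440, (A,merge)→1100, (D,merge)→1200, (A,hash)→1720, (A,nl)→2420 …(+1); best=240 via (A,nl_idx)
  {ABC}: card=3600; try (B,hash)→3280, (A,hash)→3330, (B,merge)→4150, (B,nl_idx)→6160, (A,nl_idx)→9750, (A,merge)→10110 …(+2); best=3280 via (B,hash)
  {ACD}: card=160; try (C,hash)→920, (D,hash)→1080, (C,merge)→1230, (D,merge)→2920, (C,nl)→4240, (D,nl)→5440; best=920 via (C,hash)
  {ABCD}: card=2400; try (B,hash)→3480, (B,merge)→3710, (B,nl_idx)→4600, (D,hash)→7080, (B,nl)→24920, (D,merge)→50200 …(+1); best=3480 via (B,hash)

cost=3480; order=D,A,C,B; methods=nl_idx,hash,hash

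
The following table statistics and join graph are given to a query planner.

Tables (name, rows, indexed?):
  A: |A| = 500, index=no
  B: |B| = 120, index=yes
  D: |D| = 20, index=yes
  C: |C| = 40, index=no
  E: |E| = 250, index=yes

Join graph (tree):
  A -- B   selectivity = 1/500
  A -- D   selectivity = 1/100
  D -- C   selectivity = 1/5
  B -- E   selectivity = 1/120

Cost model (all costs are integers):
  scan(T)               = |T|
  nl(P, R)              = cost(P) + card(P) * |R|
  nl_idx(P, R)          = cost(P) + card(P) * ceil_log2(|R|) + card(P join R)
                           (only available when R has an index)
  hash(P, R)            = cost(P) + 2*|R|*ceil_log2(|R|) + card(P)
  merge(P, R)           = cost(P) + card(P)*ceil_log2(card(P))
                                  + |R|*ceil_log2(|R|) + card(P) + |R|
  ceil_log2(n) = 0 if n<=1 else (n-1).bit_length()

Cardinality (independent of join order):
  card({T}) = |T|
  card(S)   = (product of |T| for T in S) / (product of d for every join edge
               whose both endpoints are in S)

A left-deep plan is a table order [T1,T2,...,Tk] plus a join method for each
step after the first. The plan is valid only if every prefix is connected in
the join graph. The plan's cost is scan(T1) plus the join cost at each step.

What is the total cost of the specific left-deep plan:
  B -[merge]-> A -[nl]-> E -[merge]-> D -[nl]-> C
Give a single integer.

step 1: scan B: cost=120, card=120
step 2: join A via merge
    card(P join A) = 120*500/(500) = 120
    cost = 120 + 120*7 + 500*9 + 120 + 500 = 6080
step 3: join E via nl
    card(P join E) = 120*250/(120) = 250
    cost = 6080 + 120*250 = 36080
step 4: join D via merge
    card(P join D) = 250*20/(100) = 50
    cost = 36080 + 250*8 + 20*5 + 250 + 20 = 38450
step 5: join C via nl
    card(P join C) = 50*40/(5) = 400
    cost = 38450 + 50*40 = 40450

40450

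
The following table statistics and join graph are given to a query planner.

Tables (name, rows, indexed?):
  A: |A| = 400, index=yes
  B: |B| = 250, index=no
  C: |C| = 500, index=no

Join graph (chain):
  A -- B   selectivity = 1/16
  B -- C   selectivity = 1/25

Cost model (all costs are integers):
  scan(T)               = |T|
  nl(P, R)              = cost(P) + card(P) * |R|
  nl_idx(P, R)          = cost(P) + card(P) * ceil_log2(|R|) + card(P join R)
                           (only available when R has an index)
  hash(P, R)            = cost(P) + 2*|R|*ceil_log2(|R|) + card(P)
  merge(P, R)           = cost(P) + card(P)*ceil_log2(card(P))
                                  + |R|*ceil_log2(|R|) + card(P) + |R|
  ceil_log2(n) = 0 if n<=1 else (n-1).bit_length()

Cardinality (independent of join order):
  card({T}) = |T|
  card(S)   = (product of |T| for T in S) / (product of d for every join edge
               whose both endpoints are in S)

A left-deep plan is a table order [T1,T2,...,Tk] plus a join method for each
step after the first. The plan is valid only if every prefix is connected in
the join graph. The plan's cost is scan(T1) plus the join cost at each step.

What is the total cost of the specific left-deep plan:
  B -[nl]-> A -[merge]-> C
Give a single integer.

192750

step 1: scan B: cost=250, card=250
step 2: join A via nl
    card(P join A) = 250*400/(16) = 6250
    cost = 250 + 250*400 = 100250
step 3: join C via merge
    card(P join C) = 6250*500/(25) = 125000
    cost = 100250 + 6250*13 + 500*9 + 6250 + 500 = 192750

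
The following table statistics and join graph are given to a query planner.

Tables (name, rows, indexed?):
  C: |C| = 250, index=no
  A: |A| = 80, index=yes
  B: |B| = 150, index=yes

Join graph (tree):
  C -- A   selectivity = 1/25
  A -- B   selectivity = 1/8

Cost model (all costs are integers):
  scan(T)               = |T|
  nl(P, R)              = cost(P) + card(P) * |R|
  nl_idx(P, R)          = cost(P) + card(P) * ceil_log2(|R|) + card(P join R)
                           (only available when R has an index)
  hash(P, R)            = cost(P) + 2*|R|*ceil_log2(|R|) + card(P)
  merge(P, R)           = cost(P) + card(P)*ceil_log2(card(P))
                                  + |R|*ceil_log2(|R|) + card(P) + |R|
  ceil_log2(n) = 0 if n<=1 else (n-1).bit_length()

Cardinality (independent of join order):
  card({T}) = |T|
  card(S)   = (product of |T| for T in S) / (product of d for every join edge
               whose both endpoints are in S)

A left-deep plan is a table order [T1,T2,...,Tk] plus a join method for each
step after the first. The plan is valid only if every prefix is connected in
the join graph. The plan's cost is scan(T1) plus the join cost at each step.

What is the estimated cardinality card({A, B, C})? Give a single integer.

15000

Tables in S: A(80), B(150), C(250)
Edges inside S: C-A(d=25), A-B(d=8)
numerator = 80 * 150 * 250 = 3000000
denominator = 25 * 8 = 200
card(S) = 3000000 / 200 = 15000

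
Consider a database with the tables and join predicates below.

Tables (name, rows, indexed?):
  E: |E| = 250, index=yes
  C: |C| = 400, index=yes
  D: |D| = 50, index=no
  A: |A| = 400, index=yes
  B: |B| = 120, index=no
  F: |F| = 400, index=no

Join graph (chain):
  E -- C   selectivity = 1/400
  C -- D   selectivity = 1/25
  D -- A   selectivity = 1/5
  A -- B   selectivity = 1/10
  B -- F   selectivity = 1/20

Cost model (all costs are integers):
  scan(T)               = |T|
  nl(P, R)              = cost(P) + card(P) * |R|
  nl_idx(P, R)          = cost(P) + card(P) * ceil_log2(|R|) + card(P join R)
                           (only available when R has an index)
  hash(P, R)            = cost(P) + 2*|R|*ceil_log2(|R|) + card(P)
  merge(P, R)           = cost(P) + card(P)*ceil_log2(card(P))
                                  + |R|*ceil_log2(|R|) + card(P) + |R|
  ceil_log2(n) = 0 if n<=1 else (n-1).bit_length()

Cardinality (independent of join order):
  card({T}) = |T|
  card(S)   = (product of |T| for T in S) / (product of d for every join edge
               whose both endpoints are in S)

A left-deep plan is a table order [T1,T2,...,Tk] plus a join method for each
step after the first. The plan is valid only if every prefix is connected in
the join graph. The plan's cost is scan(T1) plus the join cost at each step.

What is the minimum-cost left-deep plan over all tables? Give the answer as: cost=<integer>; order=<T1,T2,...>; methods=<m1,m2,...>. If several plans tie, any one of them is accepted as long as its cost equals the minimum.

Selinger DP (subsets sized 1..n):
  {E}: scan cost=250, card=250
  {C}: scan cost=400, card=400
  {D}: scan cost=50, card=50
  {A}: scan cost=400, card=400
  {B}: scan cost=120, card=120
  {F}: scan cost=400, card=400
  {CE}: card=250; try (C,nl_idx)→2750, (E,nl_idx)→3850, (E,hash)→4800, (C,merge)→6500, (E,merge)→6650, (C,hash)→7700 …(+2); best=2750 via (C,nl_idx)
  {CD}: card=800; try (C,nl_idx)→1300, (D,hash)→1400, (C,merge)→4400, (D,merge)→4750, (C,hash)→7300, (C,nl)→20050 …(+1); best=1300 via (C,nl_idx)
  {AD}: card=4000; try (D,hash)→1400, (A,merge)→4400, (A,nl_idx)→4500, (D,merge)→4750, (A,hash)→7300, (A,nl)→20050 …(+1); best=1400 via (D,hash)
  {AB}: card=4800; try (B,hash)→2480, (A,merge)→5080, (B,merge)→5360, (A,nl_idx)→6000, (A,hash)→7440, (A,nl)→48120 …(+1); best=2480 via (B,hash)
  {BF}: card=2400; try (B,hash)→2480, (F,merge)→5080, (B,merge)→5360, (F,hash)→7440, (F,nl)→48120, (B,nl)→48400; best=2480 via (B,hash)
  {CDE}: card=500; try (D,hash)→3600, (D,merge)→5350, (E,hash)→6100, (E,nl_idx)→8200, (E,merge)→12350, (D,nl)→15250 …(+1); best=3600 via (D,hash)
  {ACD}: card=64000; try (A,hash)→9300, (C,hash)→12600, (A,merge)→14100, (C,merge)→57400, (A,nl_idx)→72500, (C,nl_idx)→101400 …(+2); best=9300 via (A,hash)
  {ABD}: card=48000; try (B,hash)→7080, (D,hash)→7880, (B,merge)→54360, (D,merge)→70030, (D,nl)→242480, (B,nl)→481400; best=7080 via (B,hash)
  {ABF}: card=96000; try (A,hash)→12080, (F,hash)→14480, (A,merge)→37680, (F,merge)→73680, (A,nl_idx)→120080, (A,nl)→962480 …(+1); best=12080 via (A,hash)
  {ACDE}: card=40000; try (A,hash)→11300, (A,merge)→12600, (A,nl_idx)→48100, (E,hash)→77300, (A,nl)→203600, (E,nl_idx)→561300 …(+2); best=11300 via (A,hash)
  {ABCD}: card=768000; try (C,hash)→62280, (B,hash)→74980, (C,merge)→827080, (B,merge)→1098260, (C,nl_idx)→1207080, (B,nl)→7689300 …(+1); best=62280 via (C,hash)
  {ABDF}: card=960000; try (F,hash)→62280, (D,hash)→108680, (F,merge)→827080, (D,merge)→1740430, (D,nl)→4812080, (F,nl)→19207080; best=62280 via (F,hash)
  {ABCDE}: card=480000; try (B,hash)→52980, (B,merge)→692260, (E,hash)→834280, (B,nl)→4811300, (E,nl_idx)→6686280, (E,merge)→16192530 …(+1); best=52980 via (B,hash)
  {ABCDF}: card=15360000; try (F,hash)→837480, (C,hash)→1029480, (F,merge)→16194280, (C,merge)→20226280, (C,nl_idx)→24062280, (F,nl)→307262280 …(+1); best=837480 via (F,hash)
  {ABCDEF}: card=9600000; try (F,hash)→540180, (F,merge)→9656980, (E,hash)→16201480, (E,nl_idx)→133317480, (F,nl)→192052980, (E,merge)→384839730 …(+1); best=540180 via (F,hash)

cost=540180; order=E,C,D,A,B,F; methods=nl_idx,hash,hash,hash,hash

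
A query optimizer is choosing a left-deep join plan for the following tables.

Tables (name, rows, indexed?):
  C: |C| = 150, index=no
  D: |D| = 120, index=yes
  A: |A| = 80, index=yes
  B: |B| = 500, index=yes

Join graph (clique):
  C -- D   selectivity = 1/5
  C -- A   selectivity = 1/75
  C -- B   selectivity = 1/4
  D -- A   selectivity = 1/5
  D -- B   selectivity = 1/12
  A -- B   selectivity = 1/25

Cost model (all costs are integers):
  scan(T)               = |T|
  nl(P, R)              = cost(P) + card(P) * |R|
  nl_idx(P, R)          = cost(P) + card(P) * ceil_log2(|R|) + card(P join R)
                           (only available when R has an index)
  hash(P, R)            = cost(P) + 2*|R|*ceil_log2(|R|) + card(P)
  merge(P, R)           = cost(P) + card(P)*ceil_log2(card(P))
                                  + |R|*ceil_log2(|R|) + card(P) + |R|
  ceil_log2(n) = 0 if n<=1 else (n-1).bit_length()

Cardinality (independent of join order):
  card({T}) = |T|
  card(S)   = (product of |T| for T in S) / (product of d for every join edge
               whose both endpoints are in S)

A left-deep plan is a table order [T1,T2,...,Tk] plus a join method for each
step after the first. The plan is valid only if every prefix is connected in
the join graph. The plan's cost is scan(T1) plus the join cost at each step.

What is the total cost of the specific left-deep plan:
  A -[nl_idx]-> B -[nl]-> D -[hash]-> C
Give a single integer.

200000

step 1: scan A: cost=80, card=80
step 2: join B via nl_idx
    card(P join B) = 80*500/(25) = 1600
    cost = 80 + 80*9 + 1600 = 2400
step 3: join D via nl
    card(P join D) = 1600*120/(5*12) = 3200
    cost = 2400 + 1600*120 = 194400
step 4: join C via hash
    card(P join C) = 3200*150/(5*75*4) = 320
    cost = 194400 + 2*150*8 + 3200 = 200000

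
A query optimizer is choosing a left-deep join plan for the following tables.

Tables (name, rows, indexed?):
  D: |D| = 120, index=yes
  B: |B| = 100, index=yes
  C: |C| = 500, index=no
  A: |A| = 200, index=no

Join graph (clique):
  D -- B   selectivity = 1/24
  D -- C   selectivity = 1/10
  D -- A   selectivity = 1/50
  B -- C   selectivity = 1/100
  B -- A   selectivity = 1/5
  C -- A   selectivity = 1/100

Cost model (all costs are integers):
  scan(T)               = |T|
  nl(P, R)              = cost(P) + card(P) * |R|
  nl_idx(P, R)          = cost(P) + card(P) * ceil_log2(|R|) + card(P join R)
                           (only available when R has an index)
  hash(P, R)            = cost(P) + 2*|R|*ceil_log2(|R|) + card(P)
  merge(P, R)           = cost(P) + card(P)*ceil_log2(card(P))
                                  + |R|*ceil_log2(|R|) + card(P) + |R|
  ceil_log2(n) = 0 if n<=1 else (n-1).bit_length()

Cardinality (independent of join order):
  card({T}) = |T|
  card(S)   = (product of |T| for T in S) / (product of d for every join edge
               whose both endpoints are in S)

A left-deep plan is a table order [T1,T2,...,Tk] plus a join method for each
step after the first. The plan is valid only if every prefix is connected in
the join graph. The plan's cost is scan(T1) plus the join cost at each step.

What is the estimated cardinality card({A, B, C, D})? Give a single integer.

Tables in S: A(200), B(100), C(500), D(120)
Edges inside S: D-B(d=24), D-C(d=10), D-A(d=50), B-C(d=100), B-A(d=5), C-A(d=100)
numerator = 200 * 100 * 500 * 120 = 1200000000
denominator = 24 * 10 * 50 * 100 * 5 * 100 = 600000000
card(S) = 1200000000 / 600000000 = 2

2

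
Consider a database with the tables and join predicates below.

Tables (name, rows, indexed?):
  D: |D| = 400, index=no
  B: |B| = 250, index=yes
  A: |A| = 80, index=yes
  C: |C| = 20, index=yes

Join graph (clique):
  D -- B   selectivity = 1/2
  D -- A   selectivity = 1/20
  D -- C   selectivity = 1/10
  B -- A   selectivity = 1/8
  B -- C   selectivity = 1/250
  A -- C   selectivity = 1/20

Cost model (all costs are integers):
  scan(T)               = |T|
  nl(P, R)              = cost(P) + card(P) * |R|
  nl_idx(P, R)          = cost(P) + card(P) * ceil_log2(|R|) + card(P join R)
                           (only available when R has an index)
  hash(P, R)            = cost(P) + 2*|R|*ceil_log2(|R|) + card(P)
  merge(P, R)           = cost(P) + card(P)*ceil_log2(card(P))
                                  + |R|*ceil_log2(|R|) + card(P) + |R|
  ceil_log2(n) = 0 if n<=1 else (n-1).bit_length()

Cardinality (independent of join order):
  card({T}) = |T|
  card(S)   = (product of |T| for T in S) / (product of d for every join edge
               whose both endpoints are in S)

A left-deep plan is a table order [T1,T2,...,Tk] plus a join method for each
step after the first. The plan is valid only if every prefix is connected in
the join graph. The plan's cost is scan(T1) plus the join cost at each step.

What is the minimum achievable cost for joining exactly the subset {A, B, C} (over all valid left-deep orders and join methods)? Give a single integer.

350

Selinger DP over subsets of {A,B,C}:
  {B}: scan cost=250, card=250
  {A}: scan cost=80, card=80
  {C}: scan cost=20, card=20
  {AB}: card=2500; try (A,hash)→1620, (B,merge)→2970, (A,merge)→3140, (B,nl_idx)→3220, (B,hash)→4160, (A,nl_idx)→4500 …(+2); best=1620 via (A,hash)
  {BC}: card=20; try (B,nl_idx)→200, (C,hash)→700, (C,nl_idx)→1520, (B,merge)→2390, (C,merge)→2620, (B,hash)→4040 …(+2); best=200 via (B,nl_idx)
  {AC}: card=80; try (A,nl_idx)→240, (C,hash)→360, (C,nl_idx)→560, (A,merge)→780, (C,merge)→840, (A,hash)→1160 …(+2); best=240 via (A,nl_idx)
  {ABC}: card=10; try (A,nl_idx)→350, (B,nl_idx)→890, (A,merge)→960, (A,hash)→1340, (A,nl)→1800, (B,merge)→3130 …(+6); best=350 via (A,nl_idx)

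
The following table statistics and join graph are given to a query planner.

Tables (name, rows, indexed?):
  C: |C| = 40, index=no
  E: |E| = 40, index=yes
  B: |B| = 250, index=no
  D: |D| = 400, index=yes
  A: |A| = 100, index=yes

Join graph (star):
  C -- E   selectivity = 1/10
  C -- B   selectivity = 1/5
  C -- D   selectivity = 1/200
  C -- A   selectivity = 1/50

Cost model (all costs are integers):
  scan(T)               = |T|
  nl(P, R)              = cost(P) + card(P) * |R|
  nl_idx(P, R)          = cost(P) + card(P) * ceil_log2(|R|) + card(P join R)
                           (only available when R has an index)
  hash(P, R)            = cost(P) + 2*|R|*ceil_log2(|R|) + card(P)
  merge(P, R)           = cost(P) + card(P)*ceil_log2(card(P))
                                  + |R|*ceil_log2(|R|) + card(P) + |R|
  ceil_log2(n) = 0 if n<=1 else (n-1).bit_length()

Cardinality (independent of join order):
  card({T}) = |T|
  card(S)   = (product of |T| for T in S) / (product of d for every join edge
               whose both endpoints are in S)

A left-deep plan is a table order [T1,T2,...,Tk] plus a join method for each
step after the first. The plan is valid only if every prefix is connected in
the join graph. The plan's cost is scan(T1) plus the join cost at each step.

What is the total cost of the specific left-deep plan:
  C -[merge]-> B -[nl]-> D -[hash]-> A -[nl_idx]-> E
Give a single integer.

887970

step 1: scan C: cost=40, card=40
step 2: join B via merge
    card(P join B) = 40*250/(5) = 2000
    cost = 40 + 40*6 + 250*8 + 40 + 250 = 2570
step 3: join D via nl
    card(P join D) = 2000*400/(200) = 4000
    cost = 2570 + 2000*400 = 802570
step 4: join A via hash
    card(P join A) = 4000*100/(50) = 8000
    cost = 802570 + 2*100*7 + 4000 = 807970
step 5: join E via nl_idx
    card(P join E) = 8000*40/(10) = 32000
    cost = 807970 + 8000*6 + 32000 = 887970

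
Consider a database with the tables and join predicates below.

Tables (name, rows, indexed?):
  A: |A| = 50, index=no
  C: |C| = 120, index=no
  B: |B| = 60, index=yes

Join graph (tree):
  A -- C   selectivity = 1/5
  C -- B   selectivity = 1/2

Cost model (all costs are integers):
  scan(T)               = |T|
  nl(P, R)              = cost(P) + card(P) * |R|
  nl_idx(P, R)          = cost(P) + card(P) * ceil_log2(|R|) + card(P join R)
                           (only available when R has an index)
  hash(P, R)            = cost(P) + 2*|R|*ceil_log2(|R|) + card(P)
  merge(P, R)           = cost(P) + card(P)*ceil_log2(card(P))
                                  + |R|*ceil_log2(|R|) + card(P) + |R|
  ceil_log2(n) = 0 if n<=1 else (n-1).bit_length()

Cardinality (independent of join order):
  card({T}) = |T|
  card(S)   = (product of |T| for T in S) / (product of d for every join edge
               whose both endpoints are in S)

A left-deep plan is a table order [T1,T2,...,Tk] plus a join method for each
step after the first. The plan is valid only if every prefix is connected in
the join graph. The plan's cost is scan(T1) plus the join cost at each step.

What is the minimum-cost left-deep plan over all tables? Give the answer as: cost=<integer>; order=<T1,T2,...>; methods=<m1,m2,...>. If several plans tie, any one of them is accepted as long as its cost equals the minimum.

cost=2760; order=C,A,B; methods=hash,hash

Selinger DP (subsets sized 1..n):
  {A}: scan cost=50, card=50
  {C}: scan cost=120, card=120
  {B}: scan cost=60, card=60
  {AC}: card=1200; try (A,hash)→840, (C,merge)→1360, (A,merge)→1430, (C,hash)→1780, (C,nl)→6050, (A,nl)→6120; best=840 via (A,hash)
  {BC}: card=3600; try (B,hash)→960, (C,merge)→1440, (B,merge)→1500, (C,hash)→1800, (B,nl_idx)→4440, (C,nl)→7260 …(+1); best=960 via (B,hash)
  {ABC}: card=36000; try (B,hash)→2760, (A,hash)→5160, (B,merge)→15660, (B,nl_idx)→44040, (A,merge)→48110, (B,nl)→72840 …(+1); best=2760 via (B,hash)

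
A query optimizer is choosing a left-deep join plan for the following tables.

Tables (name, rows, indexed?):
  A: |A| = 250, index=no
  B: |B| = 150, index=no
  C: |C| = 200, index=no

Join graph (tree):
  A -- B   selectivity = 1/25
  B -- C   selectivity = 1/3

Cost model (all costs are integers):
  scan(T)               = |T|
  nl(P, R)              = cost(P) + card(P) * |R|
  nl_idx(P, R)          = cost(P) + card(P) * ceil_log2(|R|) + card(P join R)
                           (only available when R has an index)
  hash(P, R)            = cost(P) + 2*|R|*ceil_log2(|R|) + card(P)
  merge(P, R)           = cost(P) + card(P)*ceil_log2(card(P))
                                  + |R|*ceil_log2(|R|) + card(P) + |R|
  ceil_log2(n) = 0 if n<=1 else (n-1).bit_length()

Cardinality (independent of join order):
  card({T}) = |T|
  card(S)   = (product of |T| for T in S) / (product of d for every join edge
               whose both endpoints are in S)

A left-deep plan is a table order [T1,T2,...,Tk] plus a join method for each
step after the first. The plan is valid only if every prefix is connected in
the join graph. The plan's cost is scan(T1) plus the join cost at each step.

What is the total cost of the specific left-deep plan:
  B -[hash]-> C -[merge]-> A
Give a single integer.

step 1: scan B: cost=150, card=150
step 2: join C via hash
    card(P join C) = 150*200/(3) = 10000
    cost = 150 + 2*200*8 + 150 = 3500
step 3: join A via merge
    card(P join A) = 10000*250/(25) = 100000
    cost = 3500 + 10000*14 + 250*8 + 10000 + 250 = 155750

155750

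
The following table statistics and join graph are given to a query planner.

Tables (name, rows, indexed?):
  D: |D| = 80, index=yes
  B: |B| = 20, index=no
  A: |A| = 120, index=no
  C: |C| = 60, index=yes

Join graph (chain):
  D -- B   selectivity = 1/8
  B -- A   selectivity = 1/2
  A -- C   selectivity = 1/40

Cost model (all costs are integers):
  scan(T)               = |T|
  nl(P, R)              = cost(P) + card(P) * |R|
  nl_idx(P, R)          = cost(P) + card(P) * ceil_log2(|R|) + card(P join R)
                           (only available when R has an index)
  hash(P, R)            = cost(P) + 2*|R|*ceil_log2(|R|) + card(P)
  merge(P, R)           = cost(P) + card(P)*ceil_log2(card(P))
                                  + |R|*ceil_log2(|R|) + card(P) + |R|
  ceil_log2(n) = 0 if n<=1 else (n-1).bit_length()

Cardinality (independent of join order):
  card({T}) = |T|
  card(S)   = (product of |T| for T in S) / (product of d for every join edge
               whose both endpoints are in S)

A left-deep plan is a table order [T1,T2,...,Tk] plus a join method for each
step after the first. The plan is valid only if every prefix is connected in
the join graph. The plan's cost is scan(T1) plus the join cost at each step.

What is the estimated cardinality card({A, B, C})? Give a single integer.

1800

Tables in S: A(120), B(20), C(60)
Edges inside S: B-A(d=2), A-C(d=40)
numerator = 120 * 20 * 60 = 144000
denominator = 2 * 40 = 80
card(S) = 144000 / 80 = 1800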